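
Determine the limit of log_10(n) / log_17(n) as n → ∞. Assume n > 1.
lim = ln(17) / ln(10) = log_10(17)

Change of base: log_10(n) = ln n / ln 10 and log_17(n) = ln n / ln 17. The ratio is (ln n / ln 10) · (ln 17 / ln n) = ln 17 / ln 10, a constant independent of n. So the limit is ln 17 / ln 10 = log_10(17).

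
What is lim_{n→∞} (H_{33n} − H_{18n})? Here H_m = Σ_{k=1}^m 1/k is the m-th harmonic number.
lim = ln(33/18) = ln(11/6)

Euler-Maclaurin gives H_m = ln m + γ + 1/(2m) + O(1/m^2). The γ and O(1/m) terms cancel in the difference:
  H_{33n} − H_{18n} = ln(33n) − ln(18n) + O(1/n) = ln(33/18) + O(1/n).
Hence the limit is ln(33/18) = ln(11/6).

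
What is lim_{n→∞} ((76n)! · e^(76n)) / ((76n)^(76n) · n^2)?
lim = 0

Stirling: (76n)! ~ sqrt(2π·76n) · (76n/e)^(76n). Hence
  (76n)! · e^(76n) / (76n)^(76n) ~ sqrt(2π·76n).
Dividing by n^2: sqrt(2π·76n) / n^2 = sqrt(2π·76) · n^((1−4)/2), so the expression behaves like sqrt(2π·76) · n^((1−4)/2) → 0.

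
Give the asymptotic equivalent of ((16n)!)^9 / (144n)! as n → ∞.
((16n)!)^9/(144n)! ~ ((2π·16n)^(8/2) / 3) · 9^(−9·16n)  →  0

Write N = 16n. Stirling: N! ~ sqrt(2π N)(N/e)^N and (9N)! ~ sqrt(2π·9N)·(9N/e)^(9N).
  (N!)^9/(9N)! ~ (2π N)^(9/2) (N/e)^(9N) / [sqrt(2π·9N) (9N/e)^(9N)]
     = (2π N)^(9/2) / sqrt(2π·9N) · (N/(9N))^(9N)
     = (2π N)^((9−1)/2) / 3 · 9^(−9N).
Since 9^9 > 1, the factor 9^(−9N) decays exponentially, so the ratio → 0. Substituting N = 16n gives the stated form.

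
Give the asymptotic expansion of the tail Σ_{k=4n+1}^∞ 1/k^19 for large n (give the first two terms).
Σ_{k>4n} 1/k^19 = 1/(18 · (4n)^18) − 1/(2 · (4n)^19) + O(1/(4n)^20)

Compare to the integral: ∫_{4n}^∞ x^(−19) dx = [−x^(−18)/18]_{4n}^∞ = 1/((19−1)·(4n)^18). The Euler-Maclaurin correction adds −f(4n)/2 = −1/(2·(4n)^19). Euler-Maclaurin then gives
  Σ_{k>4n} 1/k^19 = ∫_{4n}^∞ dx/x^19 − 1/(2·(4n)^19) + O(1/(4n)^20).
(Equivalently this is ζ(19) − Σ_{k≤4n} 1/k^19.)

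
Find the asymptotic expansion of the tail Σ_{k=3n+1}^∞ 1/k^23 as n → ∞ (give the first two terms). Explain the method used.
Σ_{k>3n} 1/k^23 = 1/(22 · (3n)^22) − 1/(2 · (3n)^23) + O(1/(3n)^24)

Compare to the integral: ∫_{3n}^∞ x^(−23) dx = [−x^(−22)/22]_{3n}^∞ = 1/((23−1)·(3n)^22). The Euler-Maclaurin correction adds −f(3n)/2 = −1/(2·(3n)^23). Euler-Maclaurin then gives
  Σ_{k>3n} 1/k^23 = ∫_{3n}^∞ dx/x^23 − 1/(2·(3n)^23) + O(1/(3n)^24).
(Equivalently this is ζ(23) − Σ_{k≤3n} 1/k^23.)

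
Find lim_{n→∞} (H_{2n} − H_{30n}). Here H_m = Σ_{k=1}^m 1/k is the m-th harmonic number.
lim = ln(2/30) = −ln 15

Euler-Maclaurin gives H_m = ln m + γ + 1/(2m) + O(1/m^2). The γ and O(1/m) terms cancel in the difference:
  H_{2n} − H_{30n} = ln(2n) − ln(30n) + O(1/n) = ln(2/30) + O(1/n).
Hence the limit is ln(2/30) = −ln 15.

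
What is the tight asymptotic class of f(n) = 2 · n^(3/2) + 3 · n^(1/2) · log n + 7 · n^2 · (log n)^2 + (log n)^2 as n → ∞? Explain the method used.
f(n) ∈ Θ(n^2 · (log n)^2)

Compare the terms by growth order. For large n, n^a · (log n)^b dominates n^a' · (log n)^b' iff a > a', or (a = a' and b > b'). Ranking the 4 terms shows the dominant one is 7 · n^2 · (log n)^2. Hence f(n) ∈ Θ(n^2 · (log n)^2).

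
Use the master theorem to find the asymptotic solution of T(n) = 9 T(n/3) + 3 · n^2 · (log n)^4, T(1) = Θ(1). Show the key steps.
T(n) = Θ(n^2 · (log n)^5)

Here log_3 9 = 2 and f(n) = 3 · n^2 · (log n)^4 = Θ(n^(log_3 9) · (log n)^4). This is the extended Case 2 of the master theorem (f matches the critical exponent up to log factors), giving T(n) = Θ(n^(log_3 9) · (log n)^(4+1)) = Θ(n^2 · (log n)^5).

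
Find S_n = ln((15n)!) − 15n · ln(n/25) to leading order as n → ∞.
S_n ~ 15n · (ln 375 − 1) + O(ln n)

Stirling: ln((15n)!) = 15n ln(15n) − 15n + O(ln n).
  S_n = 15n ln(15n) − 15n − 15n ln(n/25) + O(ln n)
      = 15n ln(15n) − 15n ln n + 15n ln 25 − 15n + O(ln n)
      = 15n ln 15 + 15n ln 25 − 15n + O(ln n)
      = 15n (ln 375 − 1) + O(ln n).
Numerically ln(375) − 1 ≈ 4.9269.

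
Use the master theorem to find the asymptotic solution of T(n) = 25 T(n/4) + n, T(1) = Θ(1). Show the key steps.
T(n) = Θ(n^(log_4 25))

Master theorem: compare f(n) = n to n^(log_4 25) where log_4 25 ≈ 2.322. Since 1 < log_4 25, we have f(n) = O(n^(log_4 25 − ε)) for some ε > 0 — Case 1. Hence T(n) = Θ(n^(log_4 25)).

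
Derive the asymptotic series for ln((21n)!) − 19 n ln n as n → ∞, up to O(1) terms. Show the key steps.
ln((21n)!) − 19 n ln n = 2 n ln n + 21(ln 21 − 1) n + (1/2) ln(2π·21n) + O(1/n)

Stirling: ln((21n)!) = 21n ln(21n) − 21n + (1/2) ln(2π·21n) + O(1/n).
Expand 21n ln(21n) = 21n (ln n + ln 21) = 21n ln n + 21n ln 21.
Subtract 19n ln n: leading term is (21 − 19) n ln n = 2 n ln n. The next term is 21n ln 21 − 21n = 21(ln 21 − 1) n. Then the (1/2) ln(2π·21n) correction.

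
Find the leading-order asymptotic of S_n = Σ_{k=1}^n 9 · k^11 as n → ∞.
S_n ~ 3 · n^12 / 4

By integral comparison (Euler-Maclaurin), Σ_{k=1}^n 9 · k^11 = 9 · ∫_0^n x^11 dx + O(n^11) = 9 · n^12/12 = 3 · n^12 / 4 + O(n^11). (Equivalently, Faulhaber's formula gives the same leading term.)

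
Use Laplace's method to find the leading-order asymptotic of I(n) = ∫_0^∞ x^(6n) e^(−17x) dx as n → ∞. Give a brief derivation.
I(n) ~ (sqrt(2π·6n) / 17) · (6n/(17e))^(6n)

Write the integrand as exp(6n ln x − 17x) and set f(x) = 6n ln x − 17x. Then f'(x) = 6n/x − 17 = 0 at x* = 6n/17, and f''(x*) = −6n/x*^2 = −17^2/(6n). Laplace's method (interior maximum) gives
  I(n) ~ e^(f(x*)) · sqrt(2π / |f''(x*)|)
        = exp(6n ln(6n/17) − 6n) · sqrt(2π · 6n / 17^2)
        = (6n/17)^(6n) e^(−6n) · sqrt(2π·6n) / 17
        = (sqrt(2π·6n) / 17) · (6n/(17e))^(6n).
This matches Γ(6n+1)/17^(6n+1) with Stirling applied to Γ.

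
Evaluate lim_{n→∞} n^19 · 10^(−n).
lim = 0

Exponentials with base > 1 dominate every fixed polynomial: for any fixed c, n^c / 10^n → 0 as n → ∞ (e.g. by the ratio test, or by writing 10^n = e^(n ln 10) and noting e^(n ln 10) / n^c → ∞). Hence n^19 · 10^(−n) = n^19 / 10^n → 0.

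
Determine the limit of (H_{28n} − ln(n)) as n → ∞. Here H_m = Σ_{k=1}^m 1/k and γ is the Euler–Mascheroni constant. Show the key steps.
lim = ln 28 + γ

By Euler-Maclaurin, H_m = ln m + γ + O(1/m). So
  H_{28n} − ln(n) = ln(28n) + γ − ln(n) + O(1/n)
                       = ln(28/1) + γ + O(1/n).
Hence the limit is ln(28/1) + γ.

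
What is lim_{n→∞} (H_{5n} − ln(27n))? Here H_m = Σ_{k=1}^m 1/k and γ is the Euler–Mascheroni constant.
lim = ln(5/27) + γ

By Euler-Maclaurin, H_m = ln m + γ + O(1/m). So
  H_{5n} − ln(27n) = ln(5n) + γ − ln(27n) + O(1/n)
                       = ln(5/27) + γ + O(1/n).
Hence the limit is ln(5/27) + γ.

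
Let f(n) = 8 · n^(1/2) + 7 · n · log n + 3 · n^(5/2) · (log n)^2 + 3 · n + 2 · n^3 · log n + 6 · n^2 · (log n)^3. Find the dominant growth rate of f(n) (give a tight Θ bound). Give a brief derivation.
f(n) ∈ Θ(n^3 · log n)

Compare the terms by growth order. For large n, n^a · (log n)^b dominates n^a' · (log n)^b' iff a > a', or (a = a' and b > b'). Ranking the 6 terms shows the dominant one is 2 · n^3 · log n. Hence f(n) ∈ Θ(n^3 · log n).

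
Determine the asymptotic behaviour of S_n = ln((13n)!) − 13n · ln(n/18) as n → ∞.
S_n ~ 13n · (ln 234 − 1) + O(ln n)

Stirling: ln((13n)!) = 13n ln(13n) − 13n + O(ln n).
  S_n = 13n ln(13n) − 13n − 13n ln(n/18) + O(ln n)
      = 13n ln(13n) − 13n ln n + 13n ln 18 − 13n + O(ln n)
      = 13n ln 13 + 13n ln 18 − 13n + O(ln n)
      = 13n (ln 234 − 1) + O(ln n).
Numerically ln(234) − 1 ≈ 4.4553.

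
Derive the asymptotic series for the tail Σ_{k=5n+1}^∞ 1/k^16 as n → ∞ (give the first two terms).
Σ_{k>5n} 1/k^16 = 1/(15 · (5n)^15) − 1/(2 · (5n)^16) + O(1/(5n)^17)

Compare to the integral: ∫_{5n}^∞ x^(−16) dx = [−x^(−15)/15]_{5n}^∞ = 1/((16−1)·(5n)^15). The Euler-Maclaurin correction adds −f(5n)/2 = −1/(2·(5n)^16). Euler-Maclaurin then gives
  Σ_{k>5n} 1/k^16 = ∫_{5n}^∞ dx/x^16 − 1/(2·(5n)^16) + O(1/(5n)^17).
(Equivalently this is ζ(16) − Σ_{k≤5n} 1/k^16.)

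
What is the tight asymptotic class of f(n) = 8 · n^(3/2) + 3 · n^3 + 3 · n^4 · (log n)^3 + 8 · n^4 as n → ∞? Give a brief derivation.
f(n) ∈ Θ(n^4 · (log n)^3)

Compare the terms by growth order. For large n, n^a · (log n)^b dominates n^a' · (log n)^b' iff a > a', or (a = a' and b > b'). Ranking the 4 terms shows the dominant one is 3 · n^4 · (log n)^3. Hence f(n) ∈ Θ(n^4 · (log n)^3).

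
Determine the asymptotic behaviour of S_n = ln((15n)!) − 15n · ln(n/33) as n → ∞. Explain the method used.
S_n ~ 15n · (ln 495 − 1) + O(ln n)

Stirling: ln((15n)!) = 15n ln(15n) − 15n + O(ln n).
  S_n = 15n ln(15n) − 15n − 15n ln(n/33) + O(ln n)
      = 15n ln(15n) − 15n ln n + 15n ln 33 − 15n + O(ln n)
      = 15n ln 15 + 15n ln 33 − 15n + O(ln n)
      = 15n (ln 495 − 1) + O(ln n).
Numerically ln(495) − 1 ≈ 5.2046.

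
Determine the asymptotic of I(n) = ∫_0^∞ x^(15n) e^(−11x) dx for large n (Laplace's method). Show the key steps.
I(n) ~ (sqrt(2π·15n) / 11) · (15n/(11e))^(15n)

Write the integrand as exp(15n ln x − 11x) and set f(x) = 15n ln x − 11x. Then f'(x) = 15n/x − 11 = 0 at x* = 15n/11, and f''(x*) = −15n/x*^2 = −11^2/(15n). Laplace's method (interior maximum) gives
  I(n) ~ e^(f(x*)) · sqrt(2π / |f''(x*)|)
        = exp(15n ln(15n/11) − 15n) · sqrt(2π · 15n / 11^2)
        = (15n/11)^(15n) e^(−15n) · sqrt(2π·15n) / 11
        = (sqrt(2π·15n) / 11) · (15n/(11e))^(15n).
This matches Γ(15n+1)/11^(15n+1) with Stirling applied to Γ.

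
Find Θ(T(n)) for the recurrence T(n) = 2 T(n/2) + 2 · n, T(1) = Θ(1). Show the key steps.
T(n) = Θ(n log n)

log_2 2 = 1, and f(n) = 2 · n = Θ(n^(log_2 2)). This is Case 2 of the master theorem: T(n) = Θ(f(n) · log n) = Θ(n log n).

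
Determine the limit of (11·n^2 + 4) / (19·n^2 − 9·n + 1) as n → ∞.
lim = 11/19

For large n the leading n^2 terms dominate both numerator and denominator. Dividing top and bottom by n^2, every other term tends to 0, leaving 11/19.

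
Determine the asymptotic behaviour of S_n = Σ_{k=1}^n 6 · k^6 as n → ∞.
S_n ~ 6 · n^7 / 7

By integral comparison (Euler-Maclaurin), Σ_{k=1}^n 6 · k^6 = 6 · ∫_0^n x^6 dx + O(n^6) = 6 · n^7/7 + O(n^6). (Equivalently, Faulhaber's formula gives the same leading term.)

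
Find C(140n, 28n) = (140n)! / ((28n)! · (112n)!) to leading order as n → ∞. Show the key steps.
C(140n, 28n) ~ (3125/256)^(28n) · sqrt(5/(8π·28n))

Write N = 28n. Apply Stirling to each factorial:
  (5N)! ~ sqrt(2π·5N) · (5N/e)^(5N),
  N! ~ sqrt(2π N) · (N/e)^N,
  (4N)! ~ sqrt(2π·4N) · (4N/e)^(4N).
The exponential factors combine to (5N)^(5N) / (N^N · (4N)^(4N)) = 5^(5N)/4^(4N) = (5^5/4^4)^N = (3125/256)^N.
The square-root prefactors combine to sqrt(2π·5N) / (sqrt(2π N)·sqrt(2π·4N)) = sqrt(5 / (2π·4·N)) = sqrt(5/(8π·28n)).
Substituting N = 28n: C(140n, 28n) ~ (3125/256)^(28n) · sqrt(5/(8π·28n)).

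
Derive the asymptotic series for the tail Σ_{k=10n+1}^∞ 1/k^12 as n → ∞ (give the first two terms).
Σ_{k>10n} 1/k^12 = 1/(11 · (10n)^11) − 1/(2 · (10n)^12) + O(1/(10n)^13)

Compare to the integral: ∫_{10n}^∞ x^(−12) dx = [−x^(−11)/11]_{10n}^∞ = 1/((12−1)·(10n)^11). The Euler-Maclaurin correction adds −f(10n)/2 = −1/(2·(10n)^12). Euler-Maclaurin then gives
  Σ_{k>10n} 1/k^12 = ∫_{10n}^∞ dx/x^12 − 1/(2·(10n)^12) + O(1/(10n)^13).
(Equivalently this is ζ(12) − Σ_{k≤10n} 1/k^12.)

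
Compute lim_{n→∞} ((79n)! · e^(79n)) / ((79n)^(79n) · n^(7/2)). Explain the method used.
lim = 0

Stirling: (79n)! ~ sqrt(2π·79n) · (79n/e)^(79n). Hence
  (79n)! · e^(79n) / (79n)^(79n) ~ sqrt(2π·79n).
Dividing by n^(7/2): sqrt(2π·79n) / n^(7/2) = sqrt(2π·79) · n^((1−7)/2), so the expression behaves like sqrt(2π·79) · n^((1−7)/2) → 0.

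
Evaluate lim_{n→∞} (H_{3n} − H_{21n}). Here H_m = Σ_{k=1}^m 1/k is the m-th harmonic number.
lim = ln(3/21) = −ln 7

Euler-Maclaurin gives H_m = ln m + γ + 1/(2m) + O(1/m^2). The γ and O(1/m) terms cancel in the difference:
  H_{3n} − H_{21n} = ln(3n) − ln(21n) + O(1/n) = ln(3/21) + O(1/n).
Hence the limit is ln(3/21) = −ln 7.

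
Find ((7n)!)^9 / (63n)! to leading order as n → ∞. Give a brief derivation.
((7n)!)^9/(63n)! ~ ((2π·7n)^(8/2) / 3) · 9^(−9·7n)  →  0

Write N = 7n. Stirling: N! ~ sqrt(2π N)(N/e)^N and (9N)! ~ sqrt(2π·9N)·(9N/e)^(9N).
  (N!)^9/(9N)! ~ (2π N)^(9/2) (N/e)^(9N) / [sqrt(2π·9N) (9N/e)^(9N)]
     = (2π N)^(9/2) / sqrt(2π·9N) · (N/(9N))^(9N)
     = (2π N)^((9−1)/2) / 3 · 9^(−9N).
Since 9^9 > 1, the factor 9^(−9N) decays exponentially, so the ratio → 0. Substituting N = 7n gives the stated form.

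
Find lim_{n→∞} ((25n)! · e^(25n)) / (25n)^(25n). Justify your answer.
lim = ∞

Stirling: (25n)! ~ sqrt(2π·25n) · (25n/e)^(25n). Hence
  (25n)! · e^(25n) / (25n)^(25n) ~ sqrt(2π·25n) = sqrt(2π·25) · sqrt(n) → ∞.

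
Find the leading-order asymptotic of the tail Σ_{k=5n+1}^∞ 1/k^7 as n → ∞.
Σ_{k>5n} 1/k^7 ~ 1/(6 · (5n)^6)

Compare to the integral: ∫_{5n}^∞ x^(−7) dx = [−x^(−6)/6]_{5n}^∞ = 1/((7−1)·(5n)^6). Euler-Maclaurin then gives
  Σ_{k>5n} 1/k^7 = ∫_{5n}^∞ dx/x^7 − 1/(2·(5n)^7) + O(1/(5n)^8).
(Equivalently this is ζ(7) − Σ_{k≤5n} 1/k^7.)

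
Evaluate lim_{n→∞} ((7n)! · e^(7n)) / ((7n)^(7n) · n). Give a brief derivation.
lim = 0

Stirling: (7n)! ~ sqrt(2π·7n) · (7n/e)^(7n). Hence
  (7n)! · e^(7n) / (7n)^(7n) ~ sqrt(2π·7n).
Dividing by n: sqrt(2π·7n) / n = sqrt(2π·7) · n^((1−2)/2), so the expression behaves like sqrt(2π·7) · n^((1−2)/2) → 0.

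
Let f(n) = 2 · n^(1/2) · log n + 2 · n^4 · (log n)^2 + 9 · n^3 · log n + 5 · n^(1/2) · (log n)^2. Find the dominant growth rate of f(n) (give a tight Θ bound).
f(n) ∈ Θ(n^4 · (log n)^2)

Compare the terms by growth order. For large n, n^a · (log n)^b dominates n^a' · (log n)^b' iff a > a', or (a = a' and b > b'). Ranking the 4 terms shows the dominant one is 2 · n^4 · (log n)^2. Hence f(n) ∈ Θ(n^4 · (log n)^2).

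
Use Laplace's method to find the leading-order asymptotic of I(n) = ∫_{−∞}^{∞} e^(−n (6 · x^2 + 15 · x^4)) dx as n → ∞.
I(n) ~ sqrt(π/(6n))

φ(x) = 6 · x^2 + 15 · x^4 has its unique global minimum at x* = 0 (since φ'(x) = 12x + 60x^3 = 0 only at x = 0 for real x with both coefficients positive, and φ → ∞ as |x| → ∞). At x* = 0, φ(0) = 0 and φ''(0) = 12. Laplace's method then gives
  I(n) ~ sqrt(2π / (n · φ''(0))) · e^(−n φ(0)) = sqrt(2π / (12n)) = sqrt(π/(6n)).
The 15 · x^4 term contributes only at subleading order (an O(1/n) relative correction).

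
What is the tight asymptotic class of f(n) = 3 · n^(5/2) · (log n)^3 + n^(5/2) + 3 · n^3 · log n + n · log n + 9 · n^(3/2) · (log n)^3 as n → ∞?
f(n) ∈ Θ(n^3 · log n)

Compare the terms by growth order. For large n, n^a · (log n)^b dominates n^a' · (log n)^b' iff a > a', or (a = a' and b > b'). Ranking the 5 terms shows the dominant one is 3 · n^3 · log n. Hence f(n) ∈ Θ(n^3 · log n).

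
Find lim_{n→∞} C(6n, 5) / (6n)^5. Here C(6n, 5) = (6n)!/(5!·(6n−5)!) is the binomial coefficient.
lim = 1/5! = 1/120

With N = 6n → ∞: C(N, 5) / N^5 = [N(N−1)…(N−4)] / (5! · N^5) = (1/5!) · 1 · (1 − 1/(6n)) · (1 − 2/(6n)) · (1 − 3/(6n)) · (1 − 4/(6n)). Each factor → 1 as N → ∞, so the limit is 1/5! = 1/120.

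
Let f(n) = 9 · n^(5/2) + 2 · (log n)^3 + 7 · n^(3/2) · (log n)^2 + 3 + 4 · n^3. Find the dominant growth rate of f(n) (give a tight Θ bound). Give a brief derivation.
f(n) ∈ Θ(n^3)

Compare the terms by growth order. For large n, n^a · (log n)^b dominates n^a' · (log n)^b' iff a > a', or (a = a' and b > b'). Ranking the 5 terms shows the dominant one is 4 · n^3. Hence f(n) ∈ Θ(n^3).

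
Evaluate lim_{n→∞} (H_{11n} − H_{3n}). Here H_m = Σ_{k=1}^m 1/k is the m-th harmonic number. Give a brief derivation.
lim = ln(11/3)

Euler-Maclaurin gives H_m = ln m + γ + 1/(2m) + O(1/m^2). The γ and O(1/m) terms cancel in the difference:
  H_{11n} − H_{3n} = ln(11n) − ln(3n) + O(1/n) = ln(11/3) + O(1/n).
Hence the limit is ln(11/3).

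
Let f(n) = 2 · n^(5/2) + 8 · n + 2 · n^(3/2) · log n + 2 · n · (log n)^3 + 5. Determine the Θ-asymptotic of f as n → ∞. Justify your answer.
f(n) ∈ Θ(n^(5/2))

Compare the terms by growth order. For large n, n^a · (log n)^b dominates n^a' · (log n)^b' iff a > a', or (a = a' and b > b'). Ranking the 5 terms shows the dominant one is 2 · n^(5/2). Hence f(n) ∈ Θ(n^(5/2)).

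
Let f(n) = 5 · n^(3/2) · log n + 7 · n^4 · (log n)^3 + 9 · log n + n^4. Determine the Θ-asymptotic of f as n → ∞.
f(n) ∈ Θ(n^4 · (log n)^3)

Compare the terms by growth order. For large n, n^a · (log n)^b dominates n^a' · (log n)^b' iff a > a', or (a = a' and b > b'). Ranking the 4 terms shows the dominant one is 7 · n^4 · (log n)^3. Hence f(n) ∈ Θ(n^4 · (log n)^3).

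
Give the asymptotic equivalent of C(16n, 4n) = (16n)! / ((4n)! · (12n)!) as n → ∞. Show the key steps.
C(16n, 4n) ~ (256/27)^(4n) · sqrt(2/(3π·4n))

Write N = 4n. Apply Stirling to each factorial:
  (4N)! ~ sqrt(2π·4N) · (4N/e)^(4N),
  N! ~ sqrt(2π N) · (N/e)^N,
  (3N)! ~ sqrt(2π·3N) · (3N/e)^(3N).
The exponential factors combine to (4N)^(4N) / (N^N · (3N)^(3N)) = 4^(4N)/3^(3N) = (4^4/3^3)^N = (256/27)^N.
The square-root prefactors combine to sqrt(2π·4N) / (sqrt(2π N)·sqrt(2π·3N)) = sqrt(4 / (2π·3·N)) = sqrt(2/(3π·4n)).
Substituting N = 4n: C(16n, 4n) ~ (256/27)^(4n) · sqrt(2/(3π·4n)).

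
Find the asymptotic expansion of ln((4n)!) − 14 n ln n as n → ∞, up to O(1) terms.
ln((4n)!) − 14 n ln n = −10 n ln n + 4(ln 4 − 1) n + (1/2) ln(2π·4n) + O(1/n)

Stirling: ln((4n)!) = 4n ln(4n) − 4n + (1/2) ln(2π·4n) + O(1/n).
Expand 4n ln(4n) = 4n (ln n + ln 4) = 4n ln n + 4n ln 4.
Subtract 14n ln n: leading term is (4 − 14) n ln n = −10 n ln n. The next term is 4n ln 4 − 4n = 4(ln 4 − 1) n. Then the (1/2) ln(2π·4n) correction.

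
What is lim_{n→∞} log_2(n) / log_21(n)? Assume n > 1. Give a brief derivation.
lim = ln(21) / ln(2) = log_2(21)

Change of base: log_2(n) = ln n / ln 2 and log_21(n) = ln n / ln 21. The ratio is (ln n / ln 2) · (ln 21 / ln n) = ln 21 / ln 2, a constant independent of n. So the limit is ln 21 / ln 2 = log_2(21).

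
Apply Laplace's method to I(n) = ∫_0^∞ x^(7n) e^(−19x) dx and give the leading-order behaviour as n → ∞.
I(n) ~ (sqrt(2π·7n) / 19) · (7n/(19e))^(7n)

Write the integrand as exp(7n ln x − 19x) and set f(x) = 7n ln x − 19x. Then f'(x) = 7n/x − 19 = 0 at x* = 7n/19, and f''(x*) = −7n/x*^2 = −19^2/(7n). Laplace's method (interior maximum) gives
  I(n) ~ e^(f(x*)) · sqrt(2π / |f''(x*)|)
        = exp(7n ln(7n/19) − 7n) · sqrt(2π · 7n / 19^2)
        = (7n/19)^(7n) e^(−7n) · sqrt(2π·7n) / 19
        = (sqrt(2π·7n) / 19) · (7n/(19e))^(7n).
This matches Γ(7n+1)/19^(7n+1) with Stirling applied to Γ.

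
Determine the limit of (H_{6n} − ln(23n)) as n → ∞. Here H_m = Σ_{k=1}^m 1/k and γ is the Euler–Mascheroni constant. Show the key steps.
lim = ln(6/23) + γ

By Euler-Maclaurin, H_m = ln m + γ + O(1/m). So
  H_{6n} − ln(23n) = ln(6n) + γ − ln(23n) + O(1/n)
                       = ln(6/23) + γ + O(1/n).
Hence the limit is ln(6/23) + γ.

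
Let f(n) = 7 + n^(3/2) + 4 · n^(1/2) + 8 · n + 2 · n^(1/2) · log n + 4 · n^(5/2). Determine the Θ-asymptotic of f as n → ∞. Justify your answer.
f(n) ∈ Θ(n^(5/2))

Compare the terms by growth order. For large n, n^a · (log n)^b dominates n^a' · (log n)^b' iff a > a', or (a = a' and b > b'). Ranking the 6 terms shows the dominant one is 4 · n^(5/2). Hence f(n) ∈ Θ(n^(5/2)).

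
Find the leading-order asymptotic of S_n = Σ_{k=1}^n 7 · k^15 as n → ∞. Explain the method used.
S_n ~ 7 · n^16 / 16

By integral comparison (Euler-Maclaurin), Σ_{k=1}^n 7 · k^15 = 7 · ∫_0^n x^15 dx + O(n^15) = 7 · n^16/16 + O(n^15). (Equivalently, Faulhaber's formula gives the same leading term.)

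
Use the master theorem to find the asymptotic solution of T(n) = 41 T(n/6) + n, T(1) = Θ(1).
T(n) = Θ(n^(log_6 41))

Master theorem: compare f(n) = n to n^(log_6 41) where log_6 41 ≈ 2.073. Since 1 < log_6 41, we have f(n) = O(n^(log_6 41 − ε)) for some ε > 0 — Case 1. Hence T(n) = Θ(n^(log_6 41)).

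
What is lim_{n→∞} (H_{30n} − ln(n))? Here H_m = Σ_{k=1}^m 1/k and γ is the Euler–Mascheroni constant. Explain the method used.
lim = ln 30 + γ

By Euler-Maclaurin, H_m = ln m + γ + O(1/m). So
  H_{30n} − ln(n) = ln(30n) + γ − ln(n) + O(1/n)
                       = ln(30/1) + γ + O(1/n).
Hence the limit is ln(30/1) + γ.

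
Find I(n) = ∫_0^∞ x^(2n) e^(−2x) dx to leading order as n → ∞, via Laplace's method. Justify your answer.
I(n) ~ (sqrt(2π·2n) / 2) · (2n/(2e))^(2n)

Write the integrand as exp(2n ln x − 2x) and set f(x) = 2n ln x − 2x. Then f'(x) = 2n/x − 2 = 0 at x* = 2n/2, and f''(x*) = −2n/x*^2 = −2^2/(2n). Laplace's method (interior maximum) gives
  I(n) ~ e^(f(x*)) · sqrt(2π / |f''(x*)|)
        = exp(2n ln(2n/2) − 2n) · sqrt(2π · 2n / 2^2)
        = (2n/2)^(2n) e^(−2n) · sqrt(2π·2n) / 2
        = (sqrt(2π·2n) / 2) · (2n/(2e))^(2n).
This matches Γ(2n+1)/2^(2n+1) with Stirling applied to Γ.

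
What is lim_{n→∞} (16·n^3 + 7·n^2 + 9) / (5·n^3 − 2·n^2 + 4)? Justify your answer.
lim = 16/5

For large n the leading n^3 terms dominate both numerator and denominator. Dividing top and bottom by n^3, every other term tends to 0, leaving 16/5.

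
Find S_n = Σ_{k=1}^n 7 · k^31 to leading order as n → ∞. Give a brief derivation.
S_n ~ 7 · n^32 / 32

By integral comparison (Euler-Maclaurin), Σ_{k=1}^n 7 · k^31 = 7 · ∫_0^n x^31 dx + O(n^31) = 7 · n^32/32 + O(n^31). (Equivalently, Faulhaber's formula gives the same leading term.)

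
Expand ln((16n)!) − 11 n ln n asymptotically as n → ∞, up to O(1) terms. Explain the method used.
ln((16n)!) − 11 n ln n = 5 n ln n + 16(ln 16 − 1) n + (1/2) ln(2π·16n) + O(1/n)

Stirling: ln((16n)!) = 16n ln(16n) − 16n + (1/2) ln(2π·16n) + O(1/n).
Expand 16n ln(16n) = 16n (ln n + ln 16) = 16n ln n + 16n ln 16.
Subtract 11n ln n: leading term is (16 − 11) n ln n = 5 n ln n. The next term is 16n ln 16 − 16n = 16(ln 16 − 1) n. Then the (1/2) ln(2π·16n) correction.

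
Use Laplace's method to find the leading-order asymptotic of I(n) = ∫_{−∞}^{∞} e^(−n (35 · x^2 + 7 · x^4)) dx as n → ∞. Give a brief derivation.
I(n) ~ sqrt(π/(35n))

φ(x) = 35 · x^2 + 7 · x^4 has its unique global minimum at x* = 0 (since φ'(x) = 70x + 28x^3 = 0 only at x = 0 for real x with both coefficients positive, and φ → ∞ as |x| → ∞). At x* = 0, φ(0) = 0 and φ''(0) = 70. Laplace's method then gives
  I(n) ~ sqrt(2π / (n · φ''(0))) · e^(−n φ(0)) = sqrt(2π / (70n)) = sqrt(π/(35n)).
The 7 · x^4 term contributes only at subleading order (an O(1/n) relative correction).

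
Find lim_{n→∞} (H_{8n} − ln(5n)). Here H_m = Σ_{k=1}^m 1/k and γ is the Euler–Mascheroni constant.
lim = ln(8/5) + γ

By Euler-Maclaurin, H_m = ln m + γ + O(1/m). So
  H_{8n} − ln(5n) = ln(8n) + γ − ln(5n) + O(1/n)
                       = ln(8/5) + γ + O(1/n).
Hence the limit is ln(8/5) + γ.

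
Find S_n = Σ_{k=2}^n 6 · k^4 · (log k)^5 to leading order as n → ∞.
S_n ~ 6 · n^5 · (log n)^5 / 5

By integral comparison, S_n = ∫_1^n 6 · x^4 · (log x)^5 dx + O(n^4 · (log n)^5). For the integral, the leading term of ∫_1^n x^4 (log x)^5 dx is n^5/5 · (log n)^5 (by repeated integration by parts; each step lowers the log-exponent and produces a relatively O(1/log n) correction). Hence S_n ~ 6 · n^5 · (log n)^5 / 5.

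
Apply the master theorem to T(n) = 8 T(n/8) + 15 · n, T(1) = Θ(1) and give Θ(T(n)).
T(n) = Θ(n log n)

log_8 8 = 1, and f(n) = 15 · n = Θ(n^(log_8 8)). This is Case 2 of the master theorem: T(n) = Θ(f(n) · log n) = Θ(n log n).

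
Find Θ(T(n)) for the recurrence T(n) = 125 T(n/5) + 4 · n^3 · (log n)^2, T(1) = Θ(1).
T(n) = Θ(n^3 · (log n)^3)

Here log_5 125 = 3 and f(n) = 4 · n^3 · (log n)^2 = Θ(n^(log_5 125) · (log n)^2). This is the extended Case 2 of the master theorem (f matches the critical exponent up to log factors), giving T(n) = Θ(n^(log_5 125) · (log n)^(2+1)) = Θ(n^3 · (log n)^3).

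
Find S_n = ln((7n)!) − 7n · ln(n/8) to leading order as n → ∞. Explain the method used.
S_n ~ 7n · (ln 56 − 1) + O(ln n)

Stirling: ln((7n)!) = 7n ln(7n) − 7n + O(ln n).
  S_n = 7n ln(7n) − 7n − 7n ln(n/8) + O(ln n)
      = 7n ln(7n) − 7n ln n + 7n ln 8 − 7n + O(ln n)
      = 7n ln 7 + 7n ln 8 − 7n + O(ln n)
      = 7n (ln 56 − 1) + O(ln n).
Numerically ln(56) − 1 ≈ 3.0254.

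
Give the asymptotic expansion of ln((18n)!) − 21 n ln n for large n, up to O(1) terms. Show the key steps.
ln((18n)!) − 21 n ln n = −3 n ln n + 18(ln 18 − 1) n + (1/2) ln(2π·18n) + O(1/n)

Stirling: ln((18n)!) = 18n ln(18n) − 18n + (1/2) ln(2π·18n) + O(1/n).
Expand 18n ln(18n) = 18n (ln n + ln 18) = 18n ln n + 18n ln 18.
Subtract 21n ln n: leading term is (18 − 21) n ln n = −3 n ln n. The next term is 18n ln 18 − 18n = 18(ln 18 − 1) n. Then the (1/2) ln(2π·18n) correction.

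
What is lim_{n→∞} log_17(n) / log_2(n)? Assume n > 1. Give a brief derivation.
lim = ln(2) / ln(17) = log_17(2)

Change of base: log_17(n) = ln n / ln 17 and log_2(n) = ln n / ln 2. The ratio is (ln n / ln 17) · (ln 2 / ln n) = ln 2 / ln 17, a constant independent of n. So the limit is ln 2 / ln 17 = log_17(2).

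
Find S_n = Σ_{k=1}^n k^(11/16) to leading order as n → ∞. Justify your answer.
S_n ~ (16/27) · n^(27/16)

Integral comparison: Σ_{k=1}^n k^(11/16) = ∫_0^n x^(11/16) dx + O(n^(11/16)). The integral is n^(1 + 11/16) / (1 + 11/16) = n^((11+16)/16) / ((11+16)/16) = (16/27) · n^(27/16).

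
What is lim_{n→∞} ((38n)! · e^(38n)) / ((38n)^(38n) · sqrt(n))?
lim = sqrt(2π·38)

Stirling: (38n)! ~ sqrt(2π·38n) · (38n/e)^(38n). Hence
  (38n)! · e^(38n) / (38n)^(38n) ~ sqrt(2π·38n).
Dividing by sqrt(n): sqrt(2π·38n) / sqrt(n) = sqrt(2π·38) · n^((1−1)/2), so the limit is sqrt(2π·38).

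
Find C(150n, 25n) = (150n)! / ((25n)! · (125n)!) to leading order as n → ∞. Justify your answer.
C(150n, 25n) ~ (46656/3125)^(25n) · sqrt(3/(5π·25n))

Write N = 25n. Apply Stirling to each factorial:
  (6N)! ~ sqrt(2π·6N) · (6N/e)^(6N),
  N! ~ sqrt(2π N) · (N/e)^N,
  (5N)! ~ sqrt(2π·5N) · (5N/e)^(5N).
The exponential factors combine to (6N)^(6N) / (N^N · (5N)^(5N)) = 6^(6N)/5^(5N) = (6^6/5^5)^N = (46656/3125)^N.
The square-root prefactors combine to sqrt(2π·6N) / (sqrt(2π N)·sqrt(2π·5N)) = sqrt(6 / (2π·5·N)) = sqrt(3/(5π·25n)).
Substituting N = 25n: C(150n, 25n) ~ (46656/3125)^(25n) · sqrt(3/(5π·25n)).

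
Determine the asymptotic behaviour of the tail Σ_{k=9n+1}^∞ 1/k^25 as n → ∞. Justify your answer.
Σ_{k>9n} 1/k^25 ~ 1/(24 · (9n)^24)

Compare to the integral: ∫_{9n}^∞ x^(−25) dx = [−x^(−24)/24]_{9n}^∞ = 1/((25−1)·(9n)^24). Euler-Maclaurin then gives
  Σ_{k>9n} 1/k^25 = ∫_{9n}^∞ dx/x^25 − 1/(2·(9n)^25) + O(1/(9n)^26).
(Equivalently this is ζ(25) − Σ_{k≤9n} 1/k^25.)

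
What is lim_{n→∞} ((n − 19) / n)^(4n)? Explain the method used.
lim = e^(−76)

Rewrite as (1 − 19/n)^(4n). By the standard limit (1 + x/n)^n → e^x, we have (1 − 19/n)^n → e^(−19), and raising to the 4th power gives e^(−76).
More precisely, ln[(1 − 19/n)^(4n)] = 4n · ln(1 − 19/n) = 4n · (-19/n + O(1/n^2)) = -76 + O(1/n) → -76.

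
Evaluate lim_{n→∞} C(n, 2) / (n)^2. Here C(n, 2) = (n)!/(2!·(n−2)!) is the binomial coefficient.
lim = 1/2! = 1/2

With N = n → ∞: C(N, 2) / N^2 = [N(N−1)…(N−1)] / (2! · N^2) = (1/2!) · 1 · (1 − 1/n). Each factor → 1 as N → ∞, so the limit is 1/2! = 1/2.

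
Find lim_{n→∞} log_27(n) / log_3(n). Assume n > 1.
lim = ln(3) / ln(27) = log_27(3)

Change of base: log_27(n) = ln n / ln 27 and log_3(n) = ln n / ln 3. The ratio is (ln n / ln 27) · (ln 3 / ln n) = ln 3 / ln 27, a constant independent of n. So the limit is ln 3 / ln 27 = log_27(3).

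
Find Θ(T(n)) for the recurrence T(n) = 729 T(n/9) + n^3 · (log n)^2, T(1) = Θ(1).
T(n) = Θ(n^3 · (log n)^3)

Here log_9 729 = 3 and f(n) = n^3 · (log n)^2 = Θ(n^(log_9 729) · (log n)^2). This is the extended Case 2 of the master theorem (f matches the critical exponent up to log factors), giving T(n) = Θ(n^(log_9 729) · (log n)^(2+1)) = Θ(n^3 · (log n)^3).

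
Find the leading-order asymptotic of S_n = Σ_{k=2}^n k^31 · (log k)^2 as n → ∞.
S_n ~ n^32 · (log n)^2 / 32

By integral comparison, S_n = ∫_1^n x^31 · (log x)^2 dx + O(n^31 · (log n)^2). For the integral, the leading term of ∫_1^n x^31 (log x)^2 dx is n^32/32 · (log n)^2 (by repeated integration by parts; each step lowers the log-exponent and produces a relatively O(1/log n) correction). Hence S_n ~ n^32 · (log n)^2 / 32.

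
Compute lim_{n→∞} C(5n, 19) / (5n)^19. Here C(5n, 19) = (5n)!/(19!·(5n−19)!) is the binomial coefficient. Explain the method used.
lim = 1/19! = 1/121645100408832000

With N = 5n → ∞: C(N, 19) / N^19 = [N(N−1)…(N−18)] / (19! · N^19) = (1/19!) · 1 · (1 − 1/(5n)) · … · (1 − 18/(5n)). Each factor → 1 as N → ∞, so the limit is 1/19! = 1/121645100408832000.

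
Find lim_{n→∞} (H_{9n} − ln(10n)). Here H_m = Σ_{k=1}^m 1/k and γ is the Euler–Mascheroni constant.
lim = ln(9/10) + γ

By Euler-Maclaurin, H_m = ln m + γ + O(1/m). So
  H_{9n} − ln(10n) = ln(9n) + γ − ln(10n) + O(1/n)
                       = ln(9/10) + γ + O(1/n).
Hence the limit is ln(9/10) + γ.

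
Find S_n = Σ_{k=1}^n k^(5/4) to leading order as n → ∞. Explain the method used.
S_n ~ (4/9) · n^(9/4)

Integral comparison: Σ_{k=1}^n k^(5/4) = ∫_0^n x^(5/4) dx + O(n^(5/4)). The integral is n^(1 + 5/4) / (1 + 5/4) = n^((5+4)/4) / ((5+4)/4) = (4/9) · n^(9/4).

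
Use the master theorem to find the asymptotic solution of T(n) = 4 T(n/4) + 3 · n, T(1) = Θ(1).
T(n) = Θ(n log n)

log_4 4 = 1, and f(n) = 3 · n = Θ(n^(log_4 4)). This is Case 2 of the master theorem: T(n) = Θ(f(n) · log n) = Θ(n log n).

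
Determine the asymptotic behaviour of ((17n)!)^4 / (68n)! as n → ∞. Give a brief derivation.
((17n)!)^4/(68n)! ~ ((2π·17n)^(3/2) / 2) · 4^(−4·17n)  →  0

Write N = 17n. Stirling: N! ~ sqrt(2π N)(N/e)^N and (4N)! ~ sqrt(2π·4N)·(4N/e)^(4N).
  (N!)^4/(4N)! ~ (2π N)^(4/2) (N/e)^(4N) / [sqrt(2π·4N) (4N/e)^(4N)]
     = (2π N)^(4/2) / sqrt(2π·4N) · (N/(4N))^(4N)
     = (2π N)^((4−1)/2) / 2 · 4^(−4N).
Since 4^4 > 1, the factor 4^(−4N) decays exponentially, so the ratio → 0. Substituting N = 17n gives the stated form.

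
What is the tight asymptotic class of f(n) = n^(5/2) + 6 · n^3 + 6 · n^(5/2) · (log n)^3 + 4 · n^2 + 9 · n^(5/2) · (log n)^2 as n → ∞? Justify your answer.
f(n) ∈ Θ(n^3)

Compare the terms by growth order. For large n, n^a · (log n)^b dominates n^a' · (log n)^b' iff a > a', or (a = a' and b > b'). Ranking the 5 terms shows the dominant one is 6 · n^3. Hence f(n) ∈ Θ(n^3).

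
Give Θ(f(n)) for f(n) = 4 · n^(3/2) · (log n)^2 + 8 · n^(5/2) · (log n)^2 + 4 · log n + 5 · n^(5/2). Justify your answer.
f(n) ∈ Θ(n^(5/2) · (log n)^2)

Compare the terms by growth order. For large n, n^a · (log n)^b dominates n^a' · (log n)^b' iff a > a', or (a = a' and b > b'). Ranking the 4 terms shows the dominant one is 8 · n^(5/2) · (log n)^2. Hence f(n) ∈ Θ(n^(5/2) · (log n)^2).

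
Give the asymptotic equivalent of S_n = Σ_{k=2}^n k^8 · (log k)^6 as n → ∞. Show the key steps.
S_n ~ n^9 · (log n)^6 / 9

By integral comparison, S_n = ∫_1^n x^8 · (log x)^6 dx + O(n^8 · (log n)^6). For the integral, the leading term of ∫_1^n x^8 (log x)^6 dx is n^9/9 · (log n)^6 (by repeated integration by parts; each step lowers the log-exponent and produces a relatively O(1/log n) correction). Hence S_n ~ n^9 · (log n)^6 / 9.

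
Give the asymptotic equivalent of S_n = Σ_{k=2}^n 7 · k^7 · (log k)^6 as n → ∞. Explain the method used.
S_n ~ 7 · n^8 · (log n)^6 / 8

By integral comparison, S_n = ∫_1^n 7 · x^7 · (log x)^6 dx + O(n^7 · (log n)^6). For the integral, the leading term of ∫_1^n x^7 (log x)^6 dx is n^8/8 · (log n)^6 (by repeated integration by parts; each step lowers the log-exponent and produces a relatively O(1/log n) correction). Hence S_n ~ 7 · n^8 · (log n)^6 / 8.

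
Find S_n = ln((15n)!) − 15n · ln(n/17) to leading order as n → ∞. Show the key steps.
S_n ~ 15n · (ln 255 − 1) + O(ln n)

Stirling: ln((15n)!) = 15n ln(15n) − 15n + O(ln n).
  S_n = 15n ln(15n) − 15n − 15n ln(n/17) + O(ln n)
      = 15n ln(15n) − 15n ln n + 15n ln 17 − 15n + O(ln n)
      = 15n ln 15 + 15n ln 17 − 15n + O(ln n)
      = 15n (ln 255 − 1) + O(ln n).
Numerically ln(255) − 1 ≈ 4.5413.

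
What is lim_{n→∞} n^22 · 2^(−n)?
lim = 0

Exponentials with base > 1 dominate every fixed polynomial: for any fixed c, n^c / 2^n → 0 as n → ∞ (e.g. by the ratio test, or by writing 2^n = e^(n ln 2) and noting e^(n ln 2) / n^c → ∞). Hence n^22 · 2^(−n) = n^22 / 2^n → 0.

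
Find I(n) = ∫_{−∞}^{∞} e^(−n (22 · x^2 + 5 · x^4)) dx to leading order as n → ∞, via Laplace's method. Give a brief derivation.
I(n) ~ sqrt(π/(22n))

φ(x) = 22 · x^2 + 5 · x^4 has its unique global minimum at x* = 0 (since φ'(x) = 44x + 20x^3 = 0 only at x = 0 for real x with both coefficients positive, and φ → ∞ as |x| → ∞). At x* = 0, φ(0) = 0 and φ''(0) = 44. Laplace's method then gives
  I(n) ~ sqrt(2π / (n · φ''(0))) · e^(−n φ(0)) = sqrt(2π / (44n)) = sqrt(π/(22n)).
The 5 · x^4 term contributes only at subleading order (an O(1/n) relative correction).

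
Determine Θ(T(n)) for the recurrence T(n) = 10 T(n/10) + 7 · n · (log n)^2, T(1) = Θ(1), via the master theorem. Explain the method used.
T(n) = Θ(n · (log n)^3)

Here log_10 10 = 1 and f(n) = 7 · n · (log n)^2 = Θ(n^(log_10 10) · (log n)^2). This is the extended Case 2 of the master theorem (f matches the critical exponent up to log factors), giving T(n) = Θ(n^(log_10 10) · (log n)^(2+1)) = Θ(n · (log n)^3).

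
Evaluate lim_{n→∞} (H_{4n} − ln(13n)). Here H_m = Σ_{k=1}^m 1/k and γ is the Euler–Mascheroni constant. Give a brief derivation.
lim = ln(4/13) + γ

By Euler-Maclaurin, H_m = ln m + γ + O(1/m). So
  H_{4n} − ln(13n) = ln(4n) + γ − ln(13n) + O(1/n)
                       = ln(4/13) + γ + O(1/n).
Hence the limit is ln(4/13) + γ.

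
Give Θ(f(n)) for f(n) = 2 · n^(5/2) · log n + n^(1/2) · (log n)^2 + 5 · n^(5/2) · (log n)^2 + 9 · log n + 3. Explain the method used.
f(n) ∈ Θ(n^(5/2) · (log n)^2)

Compare the terms by growth order. For large n, n^a · (log n)^b dominates n^a' · (log n)^b' iff a > a', or (a = a' and b > b'). Ranking the 5 terms shows the dominant one is 5 · n^(5/2) · (log n)^2. Hence f(n) ∈ Θ(n^(5/2) · (log n)^2).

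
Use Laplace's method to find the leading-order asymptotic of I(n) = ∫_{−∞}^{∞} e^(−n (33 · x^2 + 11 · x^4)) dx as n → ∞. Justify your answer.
I(n) ~ sqrt(π/(33n))

φ(x) = 33 · x^2 + 11 · x^4 has its unique global minimum at x* = 0 (since φ'(x) = 66x + 44x^3 = 0 only at x = 0 for real x with both coefficients positive, and φ → ∞ as |x| → ∞). At x* = 0, φ(0) = 0 and φ''(0) = 66. Laplace's method then gives
  I(n) ~ sqrt(2π / (n · φ''(0))) · e^(−n φ(0)) = sqrt(2π / (66n)) = sqrt(π/(33n)).
The 11 · x^4 term contributes only at subleading order (an O(1/n) relative correction).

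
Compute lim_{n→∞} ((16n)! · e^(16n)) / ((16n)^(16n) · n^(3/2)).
lim = 0

Stirling: (16n)! ~ sqrt(2π·16n) · (16n/e)^(16n). Hence
  (16n)! · e^(16n) / (16n)^(16n) ~ sqrt(2π·16n).
Dividing by n^(3/2): sqrt(2π·16n) / n^(3/2) = sqrt(2π·16) · n^((1−3)/2), so the expression behaves like sqrt(2π·16) · n^((1−3)/2) → 0.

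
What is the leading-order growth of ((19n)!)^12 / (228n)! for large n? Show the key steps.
((19n)!)^12/(228n)! ~ ((2π·19n)^(11/2) / sqrt(12)) · 12^(−12·19n)  →  0

Write N = 19n. Stirling: N! ~ sqrt(2π N)(N/e)^N and (12N)! ~ sqrt(2π·12N)·(12N/e)^(12N).
  (N!)^12/(12N)! ~ (2π N)^(12/2) (N/e)^(12N) / [sqrt(2π·12N) (12N/e)^(12N)]
     = (2π N)^(12/2) / sqrt(2π·12N) · (N/(12N))^(12N)
     = (2π N)^((12−1)/2) / sqrt(12) · 12^(−12N).
Since 12^12 > 1, the factor 12^(−12N) decays exponentially, so the ratio → 0. Substituting N = 19n gives the stated form.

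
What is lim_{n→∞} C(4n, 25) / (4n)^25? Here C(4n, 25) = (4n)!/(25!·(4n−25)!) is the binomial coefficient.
lim = 1/25! = 1/15511210043330985984000000

With N = 4n → ∞: C(N, 25) / N^25 = [N(N−1)…(N−24)] / (25! · N^25) = (1/25!) · 1 · (1 − 1/(4n)) · … · (1 − 24/(4n)). Each factor → 1 as N → ∞, so the limit is 1/25! = 1/15511210043330985984000000.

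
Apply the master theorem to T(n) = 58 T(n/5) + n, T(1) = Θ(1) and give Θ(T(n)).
T(n) = Θ(n^(log_5 58))

Master theorem: compare f(n) = n to n^(log_5 58) where log_5 58 ≈ 2.523. Since 1 < log_5 58, we have f(n) = O(n^(log_5 58 − ε)) for some ε > 0 — Case 1. Hence T(n) = Θ(n^(log_5 58)).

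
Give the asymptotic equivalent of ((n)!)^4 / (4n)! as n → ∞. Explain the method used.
((n)!)^4/(4n)! ~ ((2π·n)^(3/2) / 2) · 4^(−4·n)  →  0

Write N = n. Stirling: N! ~ sqrt(2π N)(N/e)^N and (4N)! ~ sqrt(2π·4N)·(4N/e)^(4N).
  (N!)^4/(4N)! ~ (2π N)^(4/2) (N/e)^(4N) / [sqrt(2π·4N) (4N/e)^(4N)]
     = (2π N)^(4/2) / sqrt(2π·4N) · (N/(4N))^(4N)
     = (2π N)^((4−1)/2) / 2 · 4^(−4N).
Since 4^4 > 1, the factor 4^(−4N) decays exponentially, so the ratio → 0. Substituting N = n gives the stated form.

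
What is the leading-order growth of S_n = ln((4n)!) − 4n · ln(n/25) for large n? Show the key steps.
S_n ~ 4n · (ln 100 − 1) + O(ln n)

Stirling: ln((4n)!) = 4n ln(4n) − 4n + O(ln n).
  S_n = 4n ln(4n) − 4n − 4n ln(n/25) + O(ln n)
      = 4n ln(4n) − 4n ln n + 4n ln 25 − 4n + O(ln n)
      = 4n ln 4 + 4n ln 25 − 4n + O(ln n)
      = 4n (ln 100 − 1) + O(ln n).
Numerically ln(100) − 1 ≈ 3.6052.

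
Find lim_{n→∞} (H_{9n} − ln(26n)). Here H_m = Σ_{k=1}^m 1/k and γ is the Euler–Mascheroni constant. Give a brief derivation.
lim = ln(9/26) + γ

By Euler-Maclaurin, H_m = ln m + γ + O(1/m). So
  H_{9n} − ln(26n) = ln(9n) + γ − ln(26n) + O(1/n)
                       = ln(9/26) + γ + O(1/n).
Hence the limit is ln(9/26) + γ.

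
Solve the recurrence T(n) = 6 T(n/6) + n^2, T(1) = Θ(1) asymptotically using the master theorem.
T(n) = Θ(n^2)

log_6 6 ≈ 1.000. f(n) = n^2 dominates n^(log_6 6) since 2 > 1.000, and the regularity condition a·f(n/b) = 6·(n/6)^2 = (6/36)·n^2 ≤ c·f(n) holds with c = 6/36 ≈ 0.167 < 1. So this is Case 3: T(n) = Θ(f(n)) = Θ(n^2).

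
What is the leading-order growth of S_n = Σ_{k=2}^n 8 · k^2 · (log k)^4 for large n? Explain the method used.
S_n ~ 8 · n^3 · (log n)^4 / 3

By integral comparison, S_n = ∫_1^n 8 · x^2 · (log x)^4 dx + O(n^2 · (log n)^4). For the integral, the leading term of ∫_1^n x^2 (log x)^4 dx is n^3/3 · (log n)^4 (by repeated integration by parts; each step lowers the log-exponent and produces a relatively O(1/log n) correction). Hence S_n ~ 8 · n^3 · (log n)^4 / 3.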